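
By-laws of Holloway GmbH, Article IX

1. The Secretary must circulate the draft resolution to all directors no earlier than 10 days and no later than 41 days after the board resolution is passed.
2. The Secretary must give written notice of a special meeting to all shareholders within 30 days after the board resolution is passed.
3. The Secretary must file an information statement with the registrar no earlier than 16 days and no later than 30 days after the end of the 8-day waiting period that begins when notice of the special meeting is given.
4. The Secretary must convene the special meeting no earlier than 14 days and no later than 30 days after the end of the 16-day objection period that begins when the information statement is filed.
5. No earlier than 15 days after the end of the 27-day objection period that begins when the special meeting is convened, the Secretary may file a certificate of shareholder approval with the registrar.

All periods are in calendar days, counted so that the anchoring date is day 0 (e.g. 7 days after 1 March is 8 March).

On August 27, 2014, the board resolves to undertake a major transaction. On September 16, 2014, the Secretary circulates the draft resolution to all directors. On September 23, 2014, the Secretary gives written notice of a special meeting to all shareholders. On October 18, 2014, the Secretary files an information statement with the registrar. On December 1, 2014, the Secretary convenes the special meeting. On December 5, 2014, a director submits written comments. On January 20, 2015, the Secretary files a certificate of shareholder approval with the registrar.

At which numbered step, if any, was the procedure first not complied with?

Step 1: the window is 10–41 days after August 27, 2014 (when the board resolution is passed), so September 6, 2014 through October 7, 2014; September 16, 2014 falls inside that range.
Step 2: 30 days after August 27, 2014 (when the board resolution is passed) is September 26, 2014; completed September 23, 2014, before the deadline.
Step 3: the window is 16–30 days after October 1, 2014 (end of the 8-day waiting period, which began when notice of the special meeting is given on September 23, 2014), so October 17, 2014 through October 31, 2014; done October 18, 2014, which is between those dates.
Step 4: the window is 14–30 days after November 3, 2014 (end of the 16-day objection period, which began when the information statement is filed on October 18, 2014), so November 17, 2014 through December 3, 2014; done December 1, 2014 — within the window.
Step 5: the earliest permitted date is 15 days after December 28, 2014 (end of the 27-day objection period, which began when the special meeting is convened on December 1, 2014), i.e. January 12, 2015; January 20, 2015 is on or after that date.

None — every step was satisfied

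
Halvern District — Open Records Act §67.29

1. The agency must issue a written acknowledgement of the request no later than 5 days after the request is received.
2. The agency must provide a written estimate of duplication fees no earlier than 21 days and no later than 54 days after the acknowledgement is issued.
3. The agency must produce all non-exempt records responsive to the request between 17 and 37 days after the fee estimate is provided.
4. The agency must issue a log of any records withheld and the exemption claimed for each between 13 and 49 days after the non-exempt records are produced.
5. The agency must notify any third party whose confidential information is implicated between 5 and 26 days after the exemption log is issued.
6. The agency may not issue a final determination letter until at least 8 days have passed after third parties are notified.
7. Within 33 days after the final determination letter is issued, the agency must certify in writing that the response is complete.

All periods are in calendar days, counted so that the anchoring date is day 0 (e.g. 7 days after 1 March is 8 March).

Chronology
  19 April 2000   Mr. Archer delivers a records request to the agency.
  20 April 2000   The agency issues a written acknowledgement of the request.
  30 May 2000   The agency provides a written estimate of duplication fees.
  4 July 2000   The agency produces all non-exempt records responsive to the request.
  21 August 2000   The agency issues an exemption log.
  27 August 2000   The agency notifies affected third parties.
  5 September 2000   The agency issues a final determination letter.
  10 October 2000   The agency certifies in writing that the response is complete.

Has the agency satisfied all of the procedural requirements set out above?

Step 1: 5 days after 19 April 2000 (when the request is received) is 24 April 2000; completed 20 April 2000, before the deadline.
Step 2: the window is 21–54 days after 20 April 2000 (when the acknowledgement is issued), so 11 May 2000 through 13 June 2000; done 30 May 2000 — within the window.
Step 3: the window is 17–37 days after 30 May 2000 (when the fee estimate is provided), so 16 June 2000 through 6 July 2000; done 4 July 2000, which is between those dates.
Step 4: the window is 13–49 days after 4 July 2000 (when the non-exempt records are produced), so 17 July 2000 through 22 August 2000; done 21 August 2000 — within the window.
Step 5: the window is 5–26 days after 21 August 2000 (when the exemption log is issued), so 26 August 2000 through 16 September 2000; 27 August 2000 falls inside that range.
Step 6: the earliest permitted date is 8 days after 27 August 2000 (when third parties are notified), i.e. 4 September 2000; 5 September 2000 is on or after that date.
Step 7: 33 days after 5 September 2000 (when the final determination letter is issued) is 8 October 2000; done 10 October 2000 — 2 days late.
The procedure was therefore not followed at step 7.

No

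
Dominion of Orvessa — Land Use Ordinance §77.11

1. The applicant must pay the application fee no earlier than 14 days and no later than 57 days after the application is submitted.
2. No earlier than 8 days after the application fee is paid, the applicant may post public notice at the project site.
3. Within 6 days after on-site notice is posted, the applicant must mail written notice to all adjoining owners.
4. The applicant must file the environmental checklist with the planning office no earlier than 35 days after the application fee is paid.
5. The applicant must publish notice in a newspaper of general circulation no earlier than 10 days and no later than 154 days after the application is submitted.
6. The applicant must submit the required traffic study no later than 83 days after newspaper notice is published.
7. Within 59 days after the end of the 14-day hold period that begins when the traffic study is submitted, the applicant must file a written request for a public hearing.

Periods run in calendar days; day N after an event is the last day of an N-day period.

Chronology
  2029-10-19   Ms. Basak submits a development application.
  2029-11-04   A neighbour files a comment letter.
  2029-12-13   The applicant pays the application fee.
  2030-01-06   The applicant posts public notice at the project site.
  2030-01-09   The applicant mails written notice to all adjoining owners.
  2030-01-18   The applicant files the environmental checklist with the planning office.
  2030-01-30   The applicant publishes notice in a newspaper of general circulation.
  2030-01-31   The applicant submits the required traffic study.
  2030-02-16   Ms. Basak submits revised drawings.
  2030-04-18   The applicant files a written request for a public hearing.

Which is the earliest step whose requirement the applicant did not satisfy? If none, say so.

(1) the permitted window runs from 2029-10-19 + 14 = 2029-11-02 to 2029-10-19 + 57 = 2029-12-15; done 2029-12-13 — within the window.
(2) permitted from 2029-12-13 + 8 days = 2029-12-21 onward; done 2030-01-06 — permitted.
(3) due by 2030-01-06 + 6 days = 2030-01-12; 2030-01-09 is within that limit.
(4) permitted from 2029-12-13 + 35 days = 2030-01-17 onward; done 2030-01-18, after the minimum wait.
(5) the permitted window runs from 2029-10-19 + 10 = 2029-10-29 to 2029-10-19 + 154 = 2030-03-22; 2030-01-30 falls inside that range.
(6) due by 2030-01-30 + 83 days = 2030-04-23; 2030-01-31 is within that limit.
(7) due by 2030-02-14 + 59 days = 2030-04-14; 2030-04-18 misses that deadline by 4 days.
Later steps need not be reached.

Step 7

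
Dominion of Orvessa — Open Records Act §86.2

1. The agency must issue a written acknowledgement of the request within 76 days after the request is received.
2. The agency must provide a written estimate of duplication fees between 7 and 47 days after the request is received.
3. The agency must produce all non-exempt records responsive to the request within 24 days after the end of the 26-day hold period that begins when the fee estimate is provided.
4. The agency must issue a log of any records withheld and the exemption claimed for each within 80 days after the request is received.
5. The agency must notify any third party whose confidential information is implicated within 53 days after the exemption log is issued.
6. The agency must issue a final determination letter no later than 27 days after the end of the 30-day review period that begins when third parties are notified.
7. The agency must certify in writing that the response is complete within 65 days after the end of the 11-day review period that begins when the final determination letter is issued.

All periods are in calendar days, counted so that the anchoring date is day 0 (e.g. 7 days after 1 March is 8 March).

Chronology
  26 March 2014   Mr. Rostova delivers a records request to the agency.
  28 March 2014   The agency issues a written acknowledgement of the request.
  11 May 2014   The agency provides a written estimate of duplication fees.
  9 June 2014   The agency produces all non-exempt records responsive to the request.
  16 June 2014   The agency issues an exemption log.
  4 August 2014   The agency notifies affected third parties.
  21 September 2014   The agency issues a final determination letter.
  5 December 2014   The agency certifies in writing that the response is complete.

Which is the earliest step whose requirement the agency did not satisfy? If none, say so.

Step 1 — counting 76 days from 26 March 2014 (when the request is received) gives a deadline of 10 June 2014; 28 March 2014 is within that limit.
Step 2 — 7 and 47 days from 26 March 2014 (when the request is received) are 2 April 2014 and 12 May 2014 respectively; 11 May 2014 falls inside that range.
Step 3 — counting 24 days from 6 June 2014 (end of the 26-day hold period, which began when the fee estimate is provided on 11 May 2014) gives a deadline of 30 June 2014; done 9 June 2014 — timely.
Step 4 — counting 80 days from 26 March 2014 (when the request is received) gives a deadline of 14 June 2014; done 16 June 2014 — 2 days late.

Step 4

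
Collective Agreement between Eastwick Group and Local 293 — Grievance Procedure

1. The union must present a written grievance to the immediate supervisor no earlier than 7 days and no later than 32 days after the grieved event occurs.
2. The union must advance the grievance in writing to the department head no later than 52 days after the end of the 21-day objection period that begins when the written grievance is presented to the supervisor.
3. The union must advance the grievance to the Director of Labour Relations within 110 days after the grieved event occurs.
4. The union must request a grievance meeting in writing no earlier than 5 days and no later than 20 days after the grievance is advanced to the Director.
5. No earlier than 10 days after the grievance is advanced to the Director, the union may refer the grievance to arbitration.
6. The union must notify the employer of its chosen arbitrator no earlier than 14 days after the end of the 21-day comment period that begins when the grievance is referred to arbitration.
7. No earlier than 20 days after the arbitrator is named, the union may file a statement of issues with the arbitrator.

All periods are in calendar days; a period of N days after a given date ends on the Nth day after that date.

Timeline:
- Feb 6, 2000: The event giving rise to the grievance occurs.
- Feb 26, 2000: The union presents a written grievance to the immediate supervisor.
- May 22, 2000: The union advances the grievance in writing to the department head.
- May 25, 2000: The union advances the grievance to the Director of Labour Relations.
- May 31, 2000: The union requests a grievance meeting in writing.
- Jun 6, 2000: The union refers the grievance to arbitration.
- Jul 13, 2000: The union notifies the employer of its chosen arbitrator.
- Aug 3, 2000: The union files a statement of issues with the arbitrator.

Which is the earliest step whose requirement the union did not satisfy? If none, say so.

(1) the permitted window runs from Feb 6, 2000 + 7 = Feb 13, 2000 to Feb 6, 2000 + 32 = Mar 9, 2000; done Feb 26, 2000, which is between those dates.
(2) due by Mar 18, 2000 + 52 days = May 9, 2000; May 22, 2000 misses that deadline by 13 days.

Step 2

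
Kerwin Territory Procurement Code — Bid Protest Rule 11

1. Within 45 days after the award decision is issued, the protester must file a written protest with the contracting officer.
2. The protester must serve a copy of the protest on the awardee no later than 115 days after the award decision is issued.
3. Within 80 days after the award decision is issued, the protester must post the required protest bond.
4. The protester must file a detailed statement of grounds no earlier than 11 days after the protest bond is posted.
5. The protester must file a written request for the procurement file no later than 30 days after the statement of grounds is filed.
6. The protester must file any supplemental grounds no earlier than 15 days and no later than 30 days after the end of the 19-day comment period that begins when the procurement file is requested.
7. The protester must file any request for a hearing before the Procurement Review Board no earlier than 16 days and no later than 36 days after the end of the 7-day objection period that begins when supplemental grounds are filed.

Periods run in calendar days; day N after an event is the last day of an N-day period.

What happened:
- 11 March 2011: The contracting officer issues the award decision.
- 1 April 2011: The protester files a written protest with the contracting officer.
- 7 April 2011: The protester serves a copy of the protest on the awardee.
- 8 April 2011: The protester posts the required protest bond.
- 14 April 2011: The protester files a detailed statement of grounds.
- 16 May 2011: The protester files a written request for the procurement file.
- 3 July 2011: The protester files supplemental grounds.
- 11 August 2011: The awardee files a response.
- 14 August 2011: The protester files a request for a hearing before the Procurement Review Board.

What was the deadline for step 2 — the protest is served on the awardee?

Step 2 runs from 11 March 2011, when the award decision is issued. 115 days after 11 March 2011 is 4 July 2011.

4 July 2011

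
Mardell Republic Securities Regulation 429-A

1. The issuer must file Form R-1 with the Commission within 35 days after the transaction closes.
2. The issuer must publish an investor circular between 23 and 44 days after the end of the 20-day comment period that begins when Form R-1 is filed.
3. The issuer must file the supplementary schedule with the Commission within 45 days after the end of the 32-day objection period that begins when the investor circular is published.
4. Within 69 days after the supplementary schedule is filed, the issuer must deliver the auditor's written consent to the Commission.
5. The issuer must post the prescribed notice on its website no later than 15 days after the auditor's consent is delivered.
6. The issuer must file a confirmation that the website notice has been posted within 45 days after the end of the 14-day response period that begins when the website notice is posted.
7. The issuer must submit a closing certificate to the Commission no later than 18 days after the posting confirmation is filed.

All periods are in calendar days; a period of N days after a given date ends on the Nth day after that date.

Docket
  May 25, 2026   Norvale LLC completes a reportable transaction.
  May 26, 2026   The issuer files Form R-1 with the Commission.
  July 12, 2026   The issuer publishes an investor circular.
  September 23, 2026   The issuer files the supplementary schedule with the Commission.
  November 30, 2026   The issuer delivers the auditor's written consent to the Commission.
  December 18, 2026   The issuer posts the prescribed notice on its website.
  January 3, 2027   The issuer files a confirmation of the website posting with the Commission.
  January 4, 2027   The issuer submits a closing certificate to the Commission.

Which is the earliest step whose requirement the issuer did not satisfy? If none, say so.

Step 1: 35 days after May 25, 2026 (when the transaction closes) is June 29, 2026; completed May 26, 2026, before the deadline.
Step 2: the window is 23–44 days after June 15, 2026 (end of the 20-day comment period, which began when Form R-1 is filed on May 26, 2026), so July 8, 2026 through July 29, 2026; July 12, 2026 falls inside that range.
Step 3: 45 days after August 13, 2026 (end of the 32-day objection period, which began when the investor circular is published on July 12, 2026) is September 27, 2026; done September 23, 2026 — timely.
Step 4: 69 days after September 23, 2026 (when the supplementary schedule is filed) is December 1, 2026; completed November 30, 2026, before the deadline.
Step 5: 15 days after November 30, 2026 (when the auditor's consent is delivered) is December 15, 2026; done December 18, 2026 — 3 days late.
The procedure was therefore not followed at step 5.

Step 5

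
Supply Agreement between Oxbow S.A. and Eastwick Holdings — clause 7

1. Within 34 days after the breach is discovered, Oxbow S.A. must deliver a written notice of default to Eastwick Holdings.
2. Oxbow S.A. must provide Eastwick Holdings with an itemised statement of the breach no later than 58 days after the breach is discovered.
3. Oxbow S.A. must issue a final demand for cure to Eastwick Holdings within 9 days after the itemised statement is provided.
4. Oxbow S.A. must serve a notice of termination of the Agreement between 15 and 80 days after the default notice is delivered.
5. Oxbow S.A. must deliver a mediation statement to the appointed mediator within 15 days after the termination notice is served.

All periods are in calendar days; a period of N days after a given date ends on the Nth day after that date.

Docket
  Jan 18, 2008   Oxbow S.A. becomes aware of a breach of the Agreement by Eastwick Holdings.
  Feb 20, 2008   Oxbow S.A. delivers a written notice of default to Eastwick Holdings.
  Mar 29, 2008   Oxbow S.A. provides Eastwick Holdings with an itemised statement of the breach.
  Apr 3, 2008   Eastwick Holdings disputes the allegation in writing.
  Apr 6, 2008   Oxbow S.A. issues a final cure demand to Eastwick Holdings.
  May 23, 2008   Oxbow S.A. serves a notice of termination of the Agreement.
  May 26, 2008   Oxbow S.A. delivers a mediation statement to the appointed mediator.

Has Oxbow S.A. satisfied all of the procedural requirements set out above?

Step 1: 34 days after Jan 18, 2008 (when the breach is discovered) is Feb 21, 2008; completed Feb 20, 2008, before the deadline.
Step 2: 58 days after Jan 18, 2008 (when the breach is discovered) is Mar 16, 2008; Mar 29, 2008 misses that deadline by 13 days.

No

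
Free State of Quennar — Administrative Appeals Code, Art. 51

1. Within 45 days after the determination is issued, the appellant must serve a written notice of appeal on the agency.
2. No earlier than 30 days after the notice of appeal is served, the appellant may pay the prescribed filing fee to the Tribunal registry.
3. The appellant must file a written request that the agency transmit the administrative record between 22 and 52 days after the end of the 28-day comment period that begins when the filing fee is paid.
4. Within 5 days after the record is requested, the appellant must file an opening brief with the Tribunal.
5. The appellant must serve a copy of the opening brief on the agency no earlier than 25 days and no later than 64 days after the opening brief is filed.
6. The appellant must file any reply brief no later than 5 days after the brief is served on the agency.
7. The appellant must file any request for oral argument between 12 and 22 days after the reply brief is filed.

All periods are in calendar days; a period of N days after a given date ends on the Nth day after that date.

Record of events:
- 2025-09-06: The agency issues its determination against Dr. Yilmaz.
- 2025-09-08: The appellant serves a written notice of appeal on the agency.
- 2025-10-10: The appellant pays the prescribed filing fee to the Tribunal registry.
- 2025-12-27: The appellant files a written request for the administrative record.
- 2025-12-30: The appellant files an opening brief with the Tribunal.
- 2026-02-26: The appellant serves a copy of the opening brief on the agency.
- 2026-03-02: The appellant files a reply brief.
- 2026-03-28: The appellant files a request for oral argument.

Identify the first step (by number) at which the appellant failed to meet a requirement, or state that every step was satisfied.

Step 7

Step 1: 45 days after 2025-09-06 (when the determination is issued) is 2025-10-21; 2025-09-08 is within that limit.
Step 2: the earliest permitted date is 30 days after 2025-09-08 (when the notice of appeal is served), i.e. 2025-10-08; done 2025-10-10 — permitted.
Step 3: the window is 22–52 days after 2025-11-07 (end of the 28-day comment period, which began when the filing fee is paid on 2025-10-10), so 2025-11-29 through 2025-12-29; 2025-12-27 falls inside that range.
Step 4: 5 days after 2025-12-27 (when the record is requested) is 2026-01-01; completed 2025-12-30, before the deadline.
Step 5: the window is 25–64 days after 2025-12-30 (when the opening brief is filed), so 2026-01-24 through 2026-03-04; 2026-02-26 falls inside that range.
Step 6: 5 days after 2026-02-26 (when the brief is served on the agency) is 2026-03-03; completed 2026-03-02, before the deadline.
Step 7: the window is 12–22 days after 2026-03-02 (when the reply brief is filed), so 2026-03-14 through 2026-03-24; done 2026-03-28 — 4 days after the window closed.
Later steps need not be reached.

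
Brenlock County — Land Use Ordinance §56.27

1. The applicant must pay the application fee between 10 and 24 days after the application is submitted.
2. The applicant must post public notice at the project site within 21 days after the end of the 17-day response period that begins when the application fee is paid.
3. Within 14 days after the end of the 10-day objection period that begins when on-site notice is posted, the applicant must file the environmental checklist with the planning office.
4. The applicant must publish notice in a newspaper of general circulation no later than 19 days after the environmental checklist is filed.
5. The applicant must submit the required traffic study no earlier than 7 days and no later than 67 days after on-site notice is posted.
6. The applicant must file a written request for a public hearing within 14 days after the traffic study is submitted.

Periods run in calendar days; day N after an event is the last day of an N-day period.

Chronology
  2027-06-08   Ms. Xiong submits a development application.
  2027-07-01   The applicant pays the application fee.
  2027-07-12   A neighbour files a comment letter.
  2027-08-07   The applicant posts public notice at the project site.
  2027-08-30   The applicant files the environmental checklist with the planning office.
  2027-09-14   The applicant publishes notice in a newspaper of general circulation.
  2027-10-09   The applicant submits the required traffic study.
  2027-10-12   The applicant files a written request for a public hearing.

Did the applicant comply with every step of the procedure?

(1) the permitted window runs from 2027-06-08 + 10 = 2027-06-18 to 2027-06-08 + 24 = 2027-07-02; done 2027-07-01, which is between those dates.
(2) due by 2027-07-18 + 21 days = 2027-08-08; 2027-08-07 is within that limit.
(3) due by 2027-08-17 + 14 days = 2027-08-31; done 2027-08-30 — timely.
(4) due by 2027-08-30 + 19 days = 2027-09-18; 2027-09-14 is within that limit.
(5) the permitted window runs from 2027-08-07 + 7 = 2027-08-14 to 2027-08-07 + 67 = 2027-10-13; 2027-10-09 falls inside that range.
(6) due by 2027-10-09 + 14 days = 2027-10-23; done 2027-10-12 — timely.

Yes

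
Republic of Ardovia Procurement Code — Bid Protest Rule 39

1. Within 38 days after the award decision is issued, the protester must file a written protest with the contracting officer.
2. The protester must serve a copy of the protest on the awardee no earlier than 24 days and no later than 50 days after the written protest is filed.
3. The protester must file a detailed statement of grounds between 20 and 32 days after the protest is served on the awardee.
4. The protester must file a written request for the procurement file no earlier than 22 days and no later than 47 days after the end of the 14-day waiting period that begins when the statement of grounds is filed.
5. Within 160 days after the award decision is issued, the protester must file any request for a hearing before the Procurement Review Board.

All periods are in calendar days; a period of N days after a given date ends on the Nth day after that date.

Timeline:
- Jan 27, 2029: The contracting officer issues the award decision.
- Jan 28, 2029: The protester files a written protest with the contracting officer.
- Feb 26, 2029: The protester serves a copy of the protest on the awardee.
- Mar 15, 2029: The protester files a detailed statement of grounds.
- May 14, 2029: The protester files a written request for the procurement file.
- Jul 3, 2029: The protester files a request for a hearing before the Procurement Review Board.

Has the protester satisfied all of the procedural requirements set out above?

No

Step 1 — counting 38 days from Jan 27, 2029 (when the award decision is issued) gives a deadline of Mar 6, 2029; done Jan 28, 2029 — timely.
Step 2 — 24 and 50 days from Jan 28, 2029 (when the written protest is filed) are Feb 21, 2029 and Mar 19, 2029 respectively; done Feb 26, 2029 — within the window.
Step 3 — 20 and 32 days from Feb 26, 2029 (when the protest is served on the awardee) are Mar 18, 2029 and Mar 30, 2029 respectively; Mar 15, 2029 is 3 days too early.
The analysis stops there.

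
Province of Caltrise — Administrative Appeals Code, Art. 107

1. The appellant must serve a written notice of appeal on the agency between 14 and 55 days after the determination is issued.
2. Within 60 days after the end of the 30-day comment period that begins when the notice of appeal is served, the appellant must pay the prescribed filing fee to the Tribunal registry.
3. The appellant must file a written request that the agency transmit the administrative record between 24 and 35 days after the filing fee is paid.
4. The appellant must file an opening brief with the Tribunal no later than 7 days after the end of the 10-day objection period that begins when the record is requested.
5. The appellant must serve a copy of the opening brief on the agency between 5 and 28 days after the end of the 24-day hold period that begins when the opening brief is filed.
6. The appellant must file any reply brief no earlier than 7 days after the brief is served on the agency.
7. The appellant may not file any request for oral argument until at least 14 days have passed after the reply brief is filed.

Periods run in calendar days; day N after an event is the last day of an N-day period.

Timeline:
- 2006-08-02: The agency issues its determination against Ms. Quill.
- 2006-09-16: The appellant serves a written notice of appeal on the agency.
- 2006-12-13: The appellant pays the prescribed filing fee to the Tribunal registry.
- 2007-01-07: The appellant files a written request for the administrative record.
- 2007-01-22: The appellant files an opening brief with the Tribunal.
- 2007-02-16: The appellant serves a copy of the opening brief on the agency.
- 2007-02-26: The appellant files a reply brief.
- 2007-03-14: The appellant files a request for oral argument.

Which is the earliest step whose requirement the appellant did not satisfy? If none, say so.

Step 1 — 14 and 55 days from 2006-08-02 (when the determination is issued) are 2006-08-16 and 2006-09-26 respectively; done 2006-09-16, which is between those dates.
Step 2 — counting 60 days from 2006-10-16 (end of the 30-day comment period, which began when the notice of appeal is served on 2006-09-16) gives a deadline of 2006-12-15; completed 2006-12-13, before the deadline.
Step 3 — 24 and 35 days from 2006-12-13 (when the filing fee is paid) are 2007-01-06 and 2007-01-17 respectively; done 2007-01-07, which is between those dates.
Step 4 — counting 7 days from 2007-01-17 (end of the 10-day objection period, which began when the record is requested on 2007-01-07) gives a deadline of 2007-01-24; done 2007-01-22 — timely.
Step 5 — 5 and 28 days from 2007-02-15 (end of the 24-day hold period, which began when the opening brief is filed on 2007-01-22) are 2007-02-20 and 2007-03-15 respectively; 2007-02-16 is 4 days too early.

Step 5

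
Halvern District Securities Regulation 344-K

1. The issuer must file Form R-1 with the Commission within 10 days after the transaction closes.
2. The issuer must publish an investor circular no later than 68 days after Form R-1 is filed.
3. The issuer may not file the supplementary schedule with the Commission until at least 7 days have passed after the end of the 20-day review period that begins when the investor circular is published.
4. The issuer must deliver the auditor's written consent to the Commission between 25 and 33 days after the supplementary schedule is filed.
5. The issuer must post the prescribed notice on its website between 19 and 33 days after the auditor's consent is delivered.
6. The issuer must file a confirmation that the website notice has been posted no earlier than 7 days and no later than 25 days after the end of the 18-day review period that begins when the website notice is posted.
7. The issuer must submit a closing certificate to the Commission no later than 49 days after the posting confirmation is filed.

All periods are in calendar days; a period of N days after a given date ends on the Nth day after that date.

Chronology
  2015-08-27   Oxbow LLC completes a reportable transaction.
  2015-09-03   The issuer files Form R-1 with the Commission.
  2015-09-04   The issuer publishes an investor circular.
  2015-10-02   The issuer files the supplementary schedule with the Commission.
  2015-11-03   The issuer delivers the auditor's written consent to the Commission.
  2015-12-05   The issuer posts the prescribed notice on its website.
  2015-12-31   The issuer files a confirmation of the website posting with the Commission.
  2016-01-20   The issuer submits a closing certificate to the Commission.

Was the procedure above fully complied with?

Yes

Step 1 — counting 10 days from 2015-08-27 (when the transaction closes) gives a deadline of 2015-09-06; 2015-09-03 is within that limit.
Step 2 — counting 68 days from 2015-09-03 (when Form R-1 is filed) gives a deadline of 2015-11-10; 2015-09-04 is within that limit.
Step 3 — must wait 7 days from 2015-09-24 (end of the 20-day review period, which began when the investor circular is published on 2015-09-04), so not before 2015-10-01; done 2015-10-02, after the minimum wait.
Step 4 — 25 and 33 days from 2015-10-02 (when the supplementary schedule is filed) are 2015-10-27 and 2015-11-04 respectively; done 2015-11-03 — within the window.
Step 5 — 19 and 33 days from 2015-11-03 (when the auditor's consent is delivered) are 2015-11-22 and 2015-12-06 respectively; 2015-12-05 falls inside that range.
Step 6 — 7 and 25 days from 2015-12-23 (end of the 18-day review period, which began when the website notice is posted on 2015-12-05) are 2015-12-30 and 2016-01-17 respectively; done 2015-12-31, which is between those dates.
Step 7 — counting 49 days from 2015-12-31 (when the posting confirmation is filed) gives a deadline of 2016-02-18; done 2016-01-20 — timely.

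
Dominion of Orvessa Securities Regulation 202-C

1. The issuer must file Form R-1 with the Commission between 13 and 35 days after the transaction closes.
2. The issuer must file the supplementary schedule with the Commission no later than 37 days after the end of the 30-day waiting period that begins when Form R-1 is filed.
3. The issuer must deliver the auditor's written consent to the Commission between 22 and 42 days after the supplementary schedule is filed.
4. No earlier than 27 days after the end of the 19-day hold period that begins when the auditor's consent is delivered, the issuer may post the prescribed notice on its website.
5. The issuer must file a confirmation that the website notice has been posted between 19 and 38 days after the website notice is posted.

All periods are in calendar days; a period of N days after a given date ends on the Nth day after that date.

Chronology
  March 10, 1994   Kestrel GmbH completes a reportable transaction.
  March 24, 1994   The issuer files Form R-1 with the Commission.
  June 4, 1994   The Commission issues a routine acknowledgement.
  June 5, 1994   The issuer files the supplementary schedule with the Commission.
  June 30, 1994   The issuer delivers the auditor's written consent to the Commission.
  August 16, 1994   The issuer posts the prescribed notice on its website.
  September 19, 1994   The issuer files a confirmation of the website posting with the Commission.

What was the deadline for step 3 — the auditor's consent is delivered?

Step 3 runs from June 5, 1994, when the supplementary schedule is filed. The window is 22–42 days after June 5, 1994; it closes on July 17, 1994.

July 17, 1994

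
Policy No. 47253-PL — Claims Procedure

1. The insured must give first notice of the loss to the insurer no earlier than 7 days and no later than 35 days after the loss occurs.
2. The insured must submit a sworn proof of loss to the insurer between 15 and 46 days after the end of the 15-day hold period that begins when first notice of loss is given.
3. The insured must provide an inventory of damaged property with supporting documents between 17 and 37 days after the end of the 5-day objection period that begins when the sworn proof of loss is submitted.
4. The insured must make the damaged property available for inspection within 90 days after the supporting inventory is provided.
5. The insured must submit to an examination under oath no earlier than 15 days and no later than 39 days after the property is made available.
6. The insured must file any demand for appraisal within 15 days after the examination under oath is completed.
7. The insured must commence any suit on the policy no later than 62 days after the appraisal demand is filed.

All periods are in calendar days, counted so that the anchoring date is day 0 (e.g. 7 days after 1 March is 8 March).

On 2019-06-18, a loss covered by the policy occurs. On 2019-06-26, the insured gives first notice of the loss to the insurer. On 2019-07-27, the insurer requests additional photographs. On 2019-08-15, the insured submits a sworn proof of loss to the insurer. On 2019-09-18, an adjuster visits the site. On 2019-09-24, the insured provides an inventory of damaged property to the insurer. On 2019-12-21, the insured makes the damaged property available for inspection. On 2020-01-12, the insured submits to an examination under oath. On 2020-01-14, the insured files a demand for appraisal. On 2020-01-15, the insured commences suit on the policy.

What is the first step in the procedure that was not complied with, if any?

None — every step was satisfied

Step 1: the window is 7–35 days after 2019-06-18 (when the loss occurs), so 2019-06-25 through 2019-07-23; 2019-06-26 falls inside that range.
Step 2: the window is 15–46 days after 2019-07-11 (end of the 15-day hold period, which began when first notice of loss is given on 2019-06-26), so 2019-07-26 through 2019-08-26; done 2019-08-15 — within the window.
Step 3: the window is 17–37 days after 2019-08-20 (end of the 5-day objection period, which began when the sworn proof of loss is submitted on 2019-08-15), so 2019-09-06 through 2019-09-26; done 2019-09-24 — within the window.
Step 4: 90 days after 2019-09-24 (when the supporting inventory is provided) is 2019-12-23; completed 2019-12-21, before the deadline.
Step 5: the window is 15–39 days after 2019-12-21 (when the property is made available), so 2020-01-05 through 2020-01-29; done 2020-01-12 — within the window.
Step 6: 15 days after 2020-01-12 (when the examination under oath is completed) is 2020-01-27; 2020-01-14 is within that limit.
Step 7: 62 days after 2020-01-14 (when the appraisal demand is filed) is 2020-03-16; completed 2020-01-15, before the deadline.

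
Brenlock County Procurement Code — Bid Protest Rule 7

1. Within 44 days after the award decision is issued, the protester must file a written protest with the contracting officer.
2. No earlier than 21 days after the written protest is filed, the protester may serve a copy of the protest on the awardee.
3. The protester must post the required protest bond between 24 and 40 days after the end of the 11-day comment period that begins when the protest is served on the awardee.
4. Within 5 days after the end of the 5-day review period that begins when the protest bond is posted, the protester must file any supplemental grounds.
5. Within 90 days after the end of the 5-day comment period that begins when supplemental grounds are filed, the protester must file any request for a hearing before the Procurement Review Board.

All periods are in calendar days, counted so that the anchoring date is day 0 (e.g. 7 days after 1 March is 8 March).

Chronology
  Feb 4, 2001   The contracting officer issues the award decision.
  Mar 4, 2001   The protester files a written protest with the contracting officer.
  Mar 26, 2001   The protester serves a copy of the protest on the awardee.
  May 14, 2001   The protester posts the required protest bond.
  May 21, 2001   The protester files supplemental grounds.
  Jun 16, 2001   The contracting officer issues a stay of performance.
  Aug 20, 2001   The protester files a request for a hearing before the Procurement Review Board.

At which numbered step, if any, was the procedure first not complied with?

Step 1: 44 days after Feb 4, 2001 (when the award decision is issued) is Mar 20, 2001; completed Mar 4, 2001, before the deadline.
Step 2: the earliest permitted date is 21 days after Mar 4, 2001 (when the written protest is filed), i.e. Mar 25, 2001; done Mar 26, 2001, after the minimum wait.
Step 3: the window is 24–40 days after Apr 6, 2001 (end of the 11-day comment period, which began when the protest is served on the awardee on Mar 26, 2001), so Apr 30, 2001 through May 16, 2001; May 14, 2001 falls inside that range.
Step 4: 5 days after May 19, 2001 (end of the 5-day review period, which began when the protest bond is posted on May 14, 2001) is May 24, 2001; done May 21, 2001 — timely.
Step 5: 90 days after May 26, 2001 (end of the 5-day comment period, which began when supplemental grounds are filed on May 21, 2001) is Aug 24, 2001; completed Aug 20, 2001, before the deadline.

None — every step was satisfied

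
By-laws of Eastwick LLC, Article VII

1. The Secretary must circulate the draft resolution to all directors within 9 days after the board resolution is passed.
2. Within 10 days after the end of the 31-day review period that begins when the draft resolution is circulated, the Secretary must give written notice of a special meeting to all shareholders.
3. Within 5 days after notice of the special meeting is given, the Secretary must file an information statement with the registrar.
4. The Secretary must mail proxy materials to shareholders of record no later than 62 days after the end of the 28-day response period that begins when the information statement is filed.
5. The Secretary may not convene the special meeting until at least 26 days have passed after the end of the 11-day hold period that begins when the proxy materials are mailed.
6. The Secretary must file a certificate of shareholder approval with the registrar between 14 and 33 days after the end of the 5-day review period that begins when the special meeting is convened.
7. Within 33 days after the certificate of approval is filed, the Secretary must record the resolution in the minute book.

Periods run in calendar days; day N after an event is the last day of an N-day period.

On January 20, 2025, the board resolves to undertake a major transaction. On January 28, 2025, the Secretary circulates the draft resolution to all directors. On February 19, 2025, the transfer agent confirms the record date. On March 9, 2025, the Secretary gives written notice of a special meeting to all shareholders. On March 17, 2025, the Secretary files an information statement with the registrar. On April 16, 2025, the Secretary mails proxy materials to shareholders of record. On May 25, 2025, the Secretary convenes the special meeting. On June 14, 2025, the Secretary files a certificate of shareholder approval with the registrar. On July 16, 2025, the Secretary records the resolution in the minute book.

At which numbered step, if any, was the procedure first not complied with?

Step 3

Step 1: 9 days after January 20, 2025 (when the board resolution is passed) is January 29, 2025; January 28, 2025 is within that limit.
Step 2: 10 days after February 28, 2025 (end of the 31-day review period, which began when the draft resolution is circulated on January 28, 2025) is March 10, 2025; done March 9, 2025 — timely.
Step 3: 5 days after March 9, 2025 (when notice of the special meeting is given) is March 14, 2025; done March 17, 2025 — 3 days late.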